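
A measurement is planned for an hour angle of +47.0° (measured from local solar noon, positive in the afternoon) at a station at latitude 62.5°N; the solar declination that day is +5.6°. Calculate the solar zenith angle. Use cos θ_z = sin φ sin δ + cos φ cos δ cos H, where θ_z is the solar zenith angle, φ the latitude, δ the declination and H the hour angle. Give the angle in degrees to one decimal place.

cos θ_z = sin(62.5°) sin(5.6°) + cos(62.5°) cos(5.6°) cos(47.00°) = 0.0866 + 0.3134 = 0.4000.
θ_z = arccos(0.4000) = 66.42°.

66.4°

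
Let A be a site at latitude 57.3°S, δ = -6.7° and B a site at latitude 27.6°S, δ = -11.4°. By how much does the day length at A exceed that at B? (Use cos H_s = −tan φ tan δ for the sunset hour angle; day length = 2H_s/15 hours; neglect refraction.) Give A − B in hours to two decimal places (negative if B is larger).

+0.60 h

A: H_s = arccos(−tan -57.3° · tan -6.7°) = 100.54°, so 2H_s/15 = 13.4053 h.
B: H_s = arccos(−tan -27.6° · tan -11.4°) = 96.05°, so 2H_s/15 = 12.8067 h.
A − B = 13.4053 − 12.8067 = 0.5986 h.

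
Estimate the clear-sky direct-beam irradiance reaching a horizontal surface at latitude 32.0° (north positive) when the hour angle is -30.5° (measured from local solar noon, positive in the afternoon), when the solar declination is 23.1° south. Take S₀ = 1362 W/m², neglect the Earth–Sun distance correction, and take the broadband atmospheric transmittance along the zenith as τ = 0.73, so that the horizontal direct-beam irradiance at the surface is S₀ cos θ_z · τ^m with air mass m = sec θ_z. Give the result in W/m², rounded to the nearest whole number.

With φ = 32.0°, δ = -23.1°, H = -30.50°: sin φ sin δ = -0.2079, cos φ cos δ cos H = 0.6721, so cos θ_z = 0.4642.
Air mass m = 1/cos θ_z = 1/0.4642 = 2.154; τ^m = 0.73^2.154 = 0.5077.
Surface direct beam = 1362 × 0.4642 × 0.5077 = 320.99 W/m².

321 W/m²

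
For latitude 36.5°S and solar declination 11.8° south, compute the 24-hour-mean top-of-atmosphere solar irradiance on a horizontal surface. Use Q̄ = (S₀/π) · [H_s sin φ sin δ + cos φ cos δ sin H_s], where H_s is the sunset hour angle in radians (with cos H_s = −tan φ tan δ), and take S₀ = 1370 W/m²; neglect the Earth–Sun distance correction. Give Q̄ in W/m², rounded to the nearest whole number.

−tan φ tan δ = −(-0.7400)(-0.2089) = -0.1546; H_s = arccos(-0.1546) = 98.89°. In radians, H_s = 1.7260.
H_s sin φ sin δ = 1.7260 × -0.5948 × -0.2045 = 0.2099.
cos φ cos δ sin H_s = 0.8039 × 0.9789 × 0.9880 = 0.7775.
Q̄ = (1370/π) × (0.2099 + 0.7775) = 436.08 × 0.9874 = 430.59 W/m².

431 W/m²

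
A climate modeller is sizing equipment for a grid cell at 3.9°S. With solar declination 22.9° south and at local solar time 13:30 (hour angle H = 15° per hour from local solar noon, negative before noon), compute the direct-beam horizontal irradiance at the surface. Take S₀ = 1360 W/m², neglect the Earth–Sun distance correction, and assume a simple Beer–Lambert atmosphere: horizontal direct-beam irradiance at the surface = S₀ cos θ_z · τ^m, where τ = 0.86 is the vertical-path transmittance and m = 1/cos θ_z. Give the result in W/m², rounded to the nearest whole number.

Hour angle H = 15° × (13.5 − 12) = 22.50°.
cos θ_z = sin(-3.9°) sin(-22.9°) + cos(-3.9°) cos(-22.9°) cos(22.50°) = 0.0265 + 0.8491 = 0.8756.
Air mass m = 1/cos θ_z = 1/0.8756 = 1.142; τ^m = 0.86^1.142 = 0.8418.
Surface direct beam = 1360 × 0.8756 × 0.8418 = 1002.43 W/m².

1002 W/m²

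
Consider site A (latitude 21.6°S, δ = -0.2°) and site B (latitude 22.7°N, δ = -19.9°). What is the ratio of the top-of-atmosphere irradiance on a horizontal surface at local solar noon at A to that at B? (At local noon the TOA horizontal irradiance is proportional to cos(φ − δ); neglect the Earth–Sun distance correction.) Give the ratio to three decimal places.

A: cos θ_z = cos(-21.6° − (-0.2°)) = 0.9311.
B: cos θ_z = cos(22.7° − (-19.9°)) = 0.7361.
Ratio A/B = 0.9311 / 0.7361 = 1.2649.

1.265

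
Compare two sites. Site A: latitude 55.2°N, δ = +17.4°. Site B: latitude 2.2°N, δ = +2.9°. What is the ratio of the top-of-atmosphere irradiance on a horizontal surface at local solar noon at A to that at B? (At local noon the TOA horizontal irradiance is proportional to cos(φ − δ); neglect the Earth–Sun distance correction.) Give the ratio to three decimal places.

0.790

A: cos θ_z = cos(55.2° − (17.4°)) = 0.7902.
B: cos θ_z = cos(2.2° − (2.9°)) = 0.9999.
Ratio A/B = 0.7902 / 0.9999 = 0.7903.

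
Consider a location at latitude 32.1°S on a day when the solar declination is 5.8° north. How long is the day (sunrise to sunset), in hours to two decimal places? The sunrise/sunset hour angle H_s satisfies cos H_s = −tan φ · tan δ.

−tan φ tan δ = −(-0.6273)(0.1016) = 0.0637; H_s = arccos(0.0637) = 86.35°.
Day length = 2 H_s / 15° h⁻¹ = 172.70° / 15 = 11.513 h.

11.51 hours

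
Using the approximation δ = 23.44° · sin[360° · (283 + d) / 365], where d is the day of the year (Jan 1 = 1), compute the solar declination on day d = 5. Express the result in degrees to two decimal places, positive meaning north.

-22.74°

360 × (283 + 5) / 365 = 284.055°; sin(284.055°) = -0.9701.
δ = 23.44 × -0.9701 = -22.739° ≈ -22.74°.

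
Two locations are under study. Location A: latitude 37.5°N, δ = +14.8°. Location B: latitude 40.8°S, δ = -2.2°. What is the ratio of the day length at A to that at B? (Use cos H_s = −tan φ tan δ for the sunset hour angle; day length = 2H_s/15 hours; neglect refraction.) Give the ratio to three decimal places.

1.107

A: H_s = arccos(−tan 37.5° · tan 14.8°) = 101.70°, so 2H_s/15 = 13.5600 h.
B: H_s = arccos(−tan -40.8° · tan -2.2°) = 91.90°, so 2H_s/15 = 12.2533 h.
Ratio A/B = 13.5600 / 12.2533 = 1.1066.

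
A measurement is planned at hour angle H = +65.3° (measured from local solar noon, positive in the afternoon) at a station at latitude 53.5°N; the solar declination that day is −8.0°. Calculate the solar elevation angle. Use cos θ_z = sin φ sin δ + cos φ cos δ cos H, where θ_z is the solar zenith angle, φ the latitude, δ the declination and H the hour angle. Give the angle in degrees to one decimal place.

cos θ_z = sin φ sin δ + cos φ cos δ cos H = (0.8039)(-0.1392) + (0.5948)(0.9903)(0.4179) = 0.1343.
θ_z = arccos(0.1343) = 82.28°, so the elevation is 90° − 82.28° = 7.72°.

7.7°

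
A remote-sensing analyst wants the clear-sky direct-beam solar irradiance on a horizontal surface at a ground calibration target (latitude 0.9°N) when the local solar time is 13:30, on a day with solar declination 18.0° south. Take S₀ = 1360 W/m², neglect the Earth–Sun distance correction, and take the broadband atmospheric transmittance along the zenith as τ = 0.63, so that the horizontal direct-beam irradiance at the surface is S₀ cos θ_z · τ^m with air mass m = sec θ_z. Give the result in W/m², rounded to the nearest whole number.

700 W/m²

Hour angle H = 15° × (13.5 − 12) = 22.50°.
cos θ_z = sin φ sin δ + cos φ cos δ cos H = (0.0157)(-0.3090) + (0.9999)(0.9511)(0.9239) = 0.8738.
Air mass m = 1/cos θ_z = 1/0.8738 = 1.144; τ^m = 0.63^1.144 = 0.5894.
Surface direct beam = 1360 × 0.8738 × 0.5894 = 700.42 W/m².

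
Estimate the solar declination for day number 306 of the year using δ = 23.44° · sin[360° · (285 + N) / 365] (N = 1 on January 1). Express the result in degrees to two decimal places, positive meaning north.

360 × (285 + 306) / 365 = 582.904°; sin(582.904°) = -0.6808.
δ = 23.44 × -0.6808 = -15.958° ≈ -15.96°.

-15.96°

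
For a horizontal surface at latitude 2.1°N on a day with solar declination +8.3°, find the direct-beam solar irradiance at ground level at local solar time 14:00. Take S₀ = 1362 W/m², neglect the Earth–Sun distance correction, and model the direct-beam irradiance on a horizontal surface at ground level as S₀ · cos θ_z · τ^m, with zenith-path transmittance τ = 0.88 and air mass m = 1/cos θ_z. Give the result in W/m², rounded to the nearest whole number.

Hour angle H = 15° × (14 − 12) = 30.00°.
With φ = 2.1°, δ = 8.3°, H = 30.00°: sin φ sin δ = 0.0053, cos φ cos δ cos H = 0.8564, so cos θ_z = 0.8617.
Air mass m = 1/cos θ_z = 1/0.8617 = 1.160; τ^m = 0.88^1.160 = 0.8622.
Surface direct beam = 1362 × 0.8617 × 0.8622 = 1011.91 W/m².

1012 W/m²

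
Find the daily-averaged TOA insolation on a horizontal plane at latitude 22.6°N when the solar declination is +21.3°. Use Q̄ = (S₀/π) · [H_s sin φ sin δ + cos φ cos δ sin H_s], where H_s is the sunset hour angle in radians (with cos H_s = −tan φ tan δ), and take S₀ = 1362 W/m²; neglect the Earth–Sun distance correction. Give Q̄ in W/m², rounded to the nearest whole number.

473 W/m²

cos H_s = −tan(22.6°) · tan(21.3°) = -0.1623, so H_s = arccos(-0.1623) = 99.34°. In radians, H_s = 1.7338.
H_s sin φ sin δ = 1.7338 × 0.3843 × 0.3633 = 0.2421.
cos φ cos δ sin H_s = 0.9232 × 0.9317 × 0.9867 = 0.8487.
Q̄ = (1362/π) × (0.2421 + 0.8487) = 433.54 × 1.0908 = 472.91 W/m².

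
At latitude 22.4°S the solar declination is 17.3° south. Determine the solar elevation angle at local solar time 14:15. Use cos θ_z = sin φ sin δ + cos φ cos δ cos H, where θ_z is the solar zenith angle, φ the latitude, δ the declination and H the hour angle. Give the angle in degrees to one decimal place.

57.9°

Hour angle H = 15° × (14.25 − 12) = 33.75°.
cos θ_z = sin φ sin δ + cos φ cos δ cos H = (-0.3811)(-0.2974) + (0.9245)(0.9548)(0.8315) = 0.8473.
θ_z = arccos(0.8473) = 32.08°, so the elevation is 90° − 32.08° = 57.92°.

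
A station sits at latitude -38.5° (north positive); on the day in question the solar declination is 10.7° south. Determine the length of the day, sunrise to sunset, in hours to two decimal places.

13.15 hours

The sunset hour angle satisfies cos H_s = −tan φ tan δ = -0.1503, giving H_s = 98.64°.
Day length = 2 H_s / 15° h⁻¹ = 197.28° / 15 = 13.152 h.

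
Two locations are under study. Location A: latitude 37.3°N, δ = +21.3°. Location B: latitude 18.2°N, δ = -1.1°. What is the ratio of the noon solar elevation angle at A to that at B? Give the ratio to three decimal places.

A: 90° − |37.3 − (21.3)| = 74.00°.
B: 90° − |18.2 − (-1.1)| = 70.70°.
Ratio A/B = 74.0000 / 70.7000 = 1.0467.

1.047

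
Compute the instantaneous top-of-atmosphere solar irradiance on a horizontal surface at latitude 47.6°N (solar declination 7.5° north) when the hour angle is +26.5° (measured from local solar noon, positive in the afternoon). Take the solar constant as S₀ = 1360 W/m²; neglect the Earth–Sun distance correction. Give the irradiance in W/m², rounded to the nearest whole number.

cos θ_z = sin(47.6°) sin(7.5°) + cos(47.6°) cos(7.5°) cos(26.50°) = 0.0964 + 0.5983 = 0.6947.
Top-of-atmosphere irradiance = S₀ cos θ_z = 1360 × 0.6947 = 944.79 W/m².

945 W/m²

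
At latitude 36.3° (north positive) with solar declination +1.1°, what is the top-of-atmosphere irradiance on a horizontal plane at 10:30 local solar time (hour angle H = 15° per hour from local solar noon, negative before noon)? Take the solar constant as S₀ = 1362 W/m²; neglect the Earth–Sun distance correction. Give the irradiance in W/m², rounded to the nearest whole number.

1029 W/m²

Hour angle H = 15° × (10.5 − 12) = -22.50°.
cos θ_z = sin φ sin δ + cos φ cos δ cos H = (0.5920)(0.0192) + (0.8059)(0.9998)(0.9239) = 0.7558.
Top-of-atmosphere irradiance = S₀ cos θ_z = 1362 × 0.7558 = 1029.40 W/m².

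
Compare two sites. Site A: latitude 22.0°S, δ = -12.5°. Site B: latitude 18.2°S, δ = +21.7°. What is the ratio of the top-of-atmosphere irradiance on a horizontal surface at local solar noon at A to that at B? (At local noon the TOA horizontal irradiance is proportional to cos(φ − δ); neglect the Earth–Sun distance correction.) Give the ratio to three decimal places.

A: cos θ_z = cos(-22.0° − (-12.5°)) = 0.9863.
B: cos θ_z = cos(-18.2° − (21.7°)) = 0.7672.
Ratio A/B = 0.9863 / 0.7672 = 1.2856.

1.286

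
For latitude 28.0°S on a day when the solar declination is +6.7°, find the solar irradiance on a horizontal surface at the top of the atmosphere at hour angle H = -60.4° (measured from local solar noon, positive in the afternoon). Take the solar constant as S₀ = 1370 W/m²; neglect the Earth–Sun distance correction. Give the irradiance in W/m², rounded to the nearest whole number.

518 W/m²

With φ = -28.0°, δ = 6.7°, H = -60.40°: sin φ sin δ = -0.0548, cos φ cos δ cos H = 0.4331, so cos θ_z = 0.3783.
Top-of-atmosphere irradiance = S₀ cos θ_z = 1370 × 0.3783 = 518.27 W/m².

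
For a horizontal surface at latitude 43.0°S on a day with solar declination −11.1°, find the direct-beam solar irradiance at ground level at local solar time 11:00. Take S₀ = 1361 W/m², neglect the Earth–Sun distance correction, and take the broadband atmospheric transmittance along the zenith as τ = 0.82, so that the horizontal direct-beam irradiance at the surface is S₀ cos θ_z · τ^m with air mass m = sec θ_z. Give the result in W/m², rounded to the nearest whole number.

Hour angle H = 15° × (11 − 12) = -15.00°.
cos θ_z = sin φ sin δ + cos φ cos δ cos H = (-0.6820)(-0.1925) + (0.7314)(0.9813)(0.9659) = 0.8245.
Air mass m = 1/cos θ_z = 1/0.8245 = 1.213; τ^m = 0.82^1.213 = 0.7861.
Surface direct beam = 1361 × 0.8245 × 0.7861 = 882.12 W/m².

882 W/m²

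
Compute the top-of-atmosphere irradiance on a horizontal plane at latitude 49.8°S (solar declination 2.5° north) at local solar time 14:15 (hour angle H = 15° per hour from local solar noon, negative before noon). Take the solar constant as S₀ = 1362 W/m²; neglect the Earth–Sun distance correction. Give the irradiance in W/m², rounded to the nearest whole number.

Hour angle H = 15° × (14.25 − 12) = 33.75°.
cos θ_z = sin(-49.8°) sin(2.5°) + cos(-49.8°) cos(2.5°) cos(33.75°) = -0.0333 + 0.5362 = 0.5029.
Top-of-atmosphere irradiance = S₀ cos θ_z = 1362 × 0.5029 = 684.95 W/m².

685 W/m²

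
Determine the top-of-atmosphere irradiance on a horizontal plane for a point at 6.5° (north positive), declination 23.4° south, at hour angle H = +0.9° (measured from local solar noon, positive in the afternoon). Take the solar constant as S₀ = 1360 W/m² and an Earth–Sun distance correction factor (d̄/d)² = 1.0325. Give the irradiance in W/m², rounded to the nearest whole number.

cos θ_z = sin φ sin δ + cos φ cos δ cos H = (0.1132)(-0.3971) + (0.9936)(0.9178)(0.9999) = 0.8669.
Top-of-atmosphere irradiance = S₀ (d̄/d)² cos θ_z = 1360 × 1.0325 × 0.8669 = 1217.30 W/m².

1217 W/m²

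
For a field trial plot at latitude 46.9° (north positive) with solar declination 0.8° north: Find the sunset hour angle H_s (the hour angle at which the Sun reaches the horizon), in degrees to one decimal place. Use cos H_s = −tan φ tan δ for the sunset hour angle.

−tan φ tan δ = −(1.0686)(0.0140) = -0.0150; H_s = arccos(-0.0150) = 90.86°.

90.9°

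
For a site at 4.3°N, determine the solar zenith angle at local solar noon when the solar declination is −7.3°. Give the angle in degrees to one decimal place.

11.6°

At local solar noon the hour angle is zero, so the zenith angle is |φ − δ| = |4.3° − (-7.3°)| = 11.6°.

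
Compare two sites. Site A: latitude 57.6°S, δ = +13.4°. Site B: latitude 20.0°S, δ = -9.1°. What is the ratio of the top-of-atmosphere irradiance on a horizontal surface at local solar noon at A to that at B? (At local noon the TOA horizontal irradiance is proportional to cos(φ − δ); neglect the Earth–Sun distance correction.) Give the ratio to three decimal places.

A: cos θ_z = cos(-57.6° − (13.4°)) = 0.3256.
B: cos θ_z = cos(-20.0° − (-9.1°)) = 0.9820.
Ratio A/B = 0.3256 / 0.9820 = 0.3316.

0.332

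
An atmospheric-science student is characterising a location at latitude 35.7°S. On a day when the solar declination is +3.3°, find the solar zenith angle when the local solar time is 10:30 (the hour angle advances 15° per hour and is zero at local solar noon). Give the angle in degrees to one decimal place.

Hour angle H = 15° × (10.5 − 12) = -22.50°.
With φ = -35.7°, δ = 3.3°, H = -22.50°: sin φ sin δ = -0.0336, cos φ cos δ cos H = 0.7490, so cos θ_z = 0.7154.
θ_z = arccos(0.7154) = 44.32°.

44.3°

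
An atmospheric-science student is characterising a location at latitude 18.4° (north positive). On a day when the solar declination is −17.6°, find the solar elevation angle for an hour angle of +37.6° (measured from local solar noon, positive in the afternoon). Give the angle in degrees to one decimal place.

38.4°

cos θ_z = sin φ sin δ + cos φ cos δ cos H = (0.3156)(-0.3024) + (0.9489)(0.9532)(0.7923) = 0.6212.
θ_z = arccos(0.6212) = 51.60°, so the elevation is 90° − 51.60° = 38.40°.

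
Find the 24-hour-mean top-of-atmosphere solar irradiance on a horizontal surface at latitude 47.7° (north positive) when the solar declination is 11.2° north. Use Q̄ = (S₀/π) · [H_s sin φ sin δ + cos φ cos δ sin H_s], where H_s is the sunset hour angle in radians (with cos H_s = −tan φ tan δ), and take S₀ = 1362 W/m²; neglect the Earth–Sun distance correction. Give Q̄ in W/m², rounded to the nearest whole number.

391 W/m²

cos H_s = −tan(47.7°) · tan(11.2°) = -0.2176, so H_s = arccos(-0.2176) = 102.57°. In radians, H_s = 1.7902.
H_s sin φ sin δ = 1.7902 × 0.7396 × 0.1942 = 0.2571.
cos φ cos δ sin H_s = 0.6730 × 0.9810 × 0.9760 = 0.6444.
Q̄ = (1362/π) × (0.2571 + 0.6444) = 433.54 × 0.9015 = 390.84 W/m².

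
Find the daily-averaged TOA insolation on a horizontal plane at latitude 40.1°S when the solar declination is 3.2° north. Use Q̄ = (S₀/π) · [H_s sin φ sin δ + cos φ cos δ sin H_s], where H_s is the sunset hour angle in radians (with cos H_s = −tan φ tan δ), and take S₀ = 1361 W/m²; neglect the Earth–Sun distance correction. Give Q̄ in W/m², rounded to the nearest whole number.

−tan φ tan δ = −(-0.8421)(0.0559) = 0.0471; H_s = arccos(0.0471) = 87.30°. In radians, H_s = 1.5237.
H_s sin φ sin δ = 1.5237 × -0.6441 × 0.0558 = -0.0548.
cos φ cos δ sin H_s = 0.7649 × 0.9984 × 0.9989 = 0.7628.
Q̄ = (1361/π) × (-0.0548 + 0.7628) = 433.22 × 0.7080 = 306.72 W/m².

307 W/m²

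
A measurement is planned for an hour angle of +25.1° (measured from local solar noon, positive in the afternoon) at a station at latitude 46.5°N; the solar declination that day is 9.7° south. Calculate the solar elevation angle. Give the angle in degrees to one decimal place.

cos θ_z = sin φ sin δ + cos φ cos δ cos H = (0.7254)(-0.1685) + (0.6884)(0.9857)(0.9056) = 0.4923.
θ_z = arccos(0.4923) = 60.51°, so the elevation is 90° − 60.51° = 29.49°.

29.5°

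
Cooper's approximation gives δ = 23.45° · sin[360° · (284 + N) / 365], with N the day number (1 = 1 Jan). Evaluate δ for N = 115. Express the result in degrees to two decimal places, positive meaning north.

+12.95°

360 × (284 + 115) / 365 = 393.534°; sin(393.534°) = 0.5524.
δ = 23.45 × 0.5524 = 12.954° ≈ +12.95°.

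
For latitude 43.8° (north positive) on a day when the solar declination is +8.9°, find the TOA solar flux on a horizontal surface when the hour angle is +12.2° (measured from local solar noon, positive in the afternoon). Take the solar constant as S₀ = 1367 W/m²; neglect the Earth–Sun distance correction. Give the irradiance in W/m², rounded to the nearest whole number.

cos θ_z = sin(43.8°) sin(8.9°) + cos(43.8°) cos(8.9°) cos(12.20°) = 0.1071 + 0.6970 = 0.8041.
Top-of-atmosphere irradiance = S₀ cos θ_z = 1367 × 0.8041 = 1099.20 W/m².

1099 W/m²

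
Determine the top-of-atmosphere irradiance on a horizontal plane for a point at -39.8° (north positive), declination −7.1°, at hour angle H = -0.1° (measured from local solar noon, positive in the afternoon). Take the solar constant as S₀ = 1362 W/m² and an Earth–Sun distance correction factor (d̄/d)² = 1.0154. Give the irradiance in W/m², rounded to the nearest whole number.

cos θ_z = sin φ sin δ + cos φ cos δ cos H = (-0.6401)(-0.1236) + (0.7683)(0.9923)(1.0000) = 0.8415.
Top-of-atmosphere irradiance = S₀ (d̄/d)² cos θ_z = 1362 × 1.0154 × 0.8415 = 1163.77 W/m².

1164 W/m²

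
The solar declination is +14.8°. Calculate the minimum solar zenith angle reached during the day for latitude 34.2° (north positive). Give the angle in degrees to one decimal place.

At local solar noon the hour angle is zero, so the zenith angle is |φ − δ| = |34.2° − (14.8°)| = 19.4°.

19.4°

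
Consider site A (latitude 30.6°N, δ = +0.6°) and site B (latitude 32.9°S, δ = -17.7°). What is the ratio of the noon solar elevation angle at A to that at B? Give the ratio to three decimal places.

0.802

A: 90° − |30.6 − (0.6)| = 60.00°.
B: 90° − |-32.9 − (-17.7)| = 74.80°.
Ratio A/B = 60.0000 / 74.8000 = 0.8021.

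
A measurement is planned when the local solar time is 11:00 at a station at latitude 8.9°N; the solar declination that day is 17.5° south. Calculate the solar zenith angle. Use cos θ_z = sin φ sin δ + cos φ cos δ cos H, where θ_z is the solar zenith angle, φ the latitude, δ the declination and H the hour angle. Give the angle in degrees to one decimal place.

Hour angle H = 15° × (11 − 12) = -15.00°.
With φ = 8.9°, δ = -17.5°, H = -15.00°: sin φ sin δ = -0.0465, cos φ cos δ cos H = 0.9101, so cos θ_z = 0.8636.
θ_z = arccos(0.8636) = 30.28°.

30.3°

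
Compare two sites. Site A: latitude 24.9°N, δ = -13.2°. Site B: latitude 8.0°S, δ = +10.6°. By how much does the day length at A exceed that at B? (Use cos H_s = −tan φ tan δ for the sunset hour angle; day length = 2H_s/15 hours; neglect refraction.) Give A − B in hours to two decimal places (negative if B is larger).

-0.63 h

A: H_s = arccos(−tan 24.9° · tan -13.2°) = 83.75°, so 2H_s/15 = 11.1667 h.
B: H_s = arccos(−tan -8.0° · tan 10.6°) = 88.49°, so 2H_s/15 = 11.7987 h.
A − B = 11.1667 − 11.7987 = -0.6320 h.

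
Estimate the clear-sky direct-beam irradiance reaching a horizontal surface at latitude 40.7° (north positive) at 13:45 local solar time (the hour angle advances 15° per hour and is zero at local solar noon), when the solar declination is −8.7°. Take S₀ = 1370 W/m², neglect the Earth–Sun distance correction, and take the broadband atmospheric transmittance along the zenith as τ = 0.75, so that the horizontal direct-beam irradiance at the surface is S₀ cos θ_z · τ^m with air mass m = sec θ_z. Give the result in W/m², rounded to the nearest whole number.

476 W/m²

Hour angle H = 15° × (13.75 − 12) = 26.25°.
cos θ_z = sin(40.7°) sin(-8.7°) + cos(40.7°) cos(-8.7°) cos(26.25°) = -0.0986 + 0.6721 = 0.5735.
Air mass m = 1/cos θ_z = 1/0.5735 = 1.744; τ^m = 0.75^1.744 = 0.6055.
Surface direct beam = 1370 × 0.5735 × 0.6055 = 475.74 W/m².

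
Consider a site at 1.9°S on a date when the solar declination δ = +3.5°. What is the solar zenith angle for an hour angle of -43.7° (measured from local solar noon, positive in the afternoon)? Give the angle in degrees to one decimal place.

44.0°

cos θ_z = sin φ sin δ + cos φ cos δ cos H = (-0.0332)(0.0610) + (0.9995)(0.9981)(0.7230) = 0.7192.
θ_z = arccos(0.7192) = 44.01°.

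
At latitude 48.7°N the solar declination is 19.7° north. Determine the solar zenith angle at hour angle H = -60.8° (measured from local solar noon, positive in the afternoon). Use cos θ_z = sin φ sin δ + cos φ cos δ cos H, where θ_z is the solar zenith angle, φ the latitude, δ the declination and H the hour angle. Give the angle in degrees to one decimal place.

56.2°

With φ = 48.7°, δ = 19.7°, H = -60.80°: sin φ sin δ = 0.2532, cos φ cos δ cos H = 0.3031, so cos θ_z = 0.5563.
θ_z = arccos(0.5563) = 56.20°.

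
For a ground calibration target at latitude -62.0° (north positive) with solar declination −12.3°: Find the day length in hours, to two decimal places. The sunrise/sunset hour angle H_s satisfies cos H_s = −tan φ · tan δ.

15.23 hours

cos H_s = −tan(-62.0°) · tan(-12.3°) = -0.4101, so H_s = arccos(-0.4101) = 114.21°.
Day length = 2 H_s / 15° h⁻¹ = 228.42° / 15 = 15.228 h.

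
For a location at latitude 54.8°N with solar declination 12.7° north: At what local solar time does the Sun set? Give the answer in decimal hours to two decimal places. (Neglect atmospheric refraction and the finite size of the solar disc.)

19.24 h

−tan φ tan δ = −(1.4176)(0.2254) = -0.3195; H_s = arccos(-0.3195) = 108.63°.
Sunset is at 12 + H_s/15 = 12 + 7.242 = 19.242 h local solar time.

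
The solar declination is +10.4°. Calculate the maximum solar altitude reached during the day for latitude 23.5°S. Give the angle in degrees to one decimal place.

56.1°

At local solar noon the hour angle is zero, so the elevation is 90° − |φ − δ| = 90° − |-23.5° − (10.4°)| = 90° − 33.9° = 56.1°.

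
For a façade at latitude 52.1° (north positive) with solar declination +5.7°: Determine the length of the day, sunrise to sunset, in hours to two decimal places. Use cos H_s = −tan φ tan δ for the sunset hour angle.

cos H_s = −tan(52.1°) · tan(5.7°) = -0.1282, so H_s = arccos(-0.1282) = 97.37°.
Day length = 2 H_s / 15° h⁻¹ = 194.74° / 15 = 12.983 h.

12.98 hours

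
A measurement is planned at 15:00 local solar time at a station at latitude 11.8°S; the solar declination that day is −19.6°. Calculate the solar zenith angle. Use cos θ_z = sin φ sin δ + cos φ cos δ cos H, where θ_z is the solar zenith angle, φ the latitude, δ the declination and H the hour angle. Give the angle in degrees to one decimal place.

43.9°

Hour angle H = 15° × (15 − 12) = 45.00°.
cos θ_z = sin(-11.8°) sin(-19.6°) + cos(-11.8°) cos(-19.6°) cos(45.00°) = 0.0686 + 0.6521 = 0.7207.
θ_z = arccos(0.7207) = 43.89°.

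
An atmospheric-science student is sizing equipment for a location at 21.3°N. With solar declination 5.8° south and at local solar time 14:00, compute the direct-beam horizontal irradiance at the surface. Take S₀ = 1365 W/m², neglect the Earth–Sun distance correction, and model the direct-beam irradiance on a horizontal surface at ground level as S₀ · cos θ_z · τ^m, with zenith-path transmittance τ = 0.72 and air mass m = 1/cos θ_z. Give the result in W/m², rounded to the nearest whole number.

Hour angle H = 15° × (14 − 12) = 30.00°.
With φ = 21.3°, δ = -5.8°, H = 30.00°: sin φ sin δ = -0.0367, cos φ cos δ cos H = 0.8027, so cos θ_z = 0.7660.
Air mass m = 1/cos θ_z = 1/0.7660 = 1.305; τ^m = 0.72^1.305 = 0.6514.
Surface direct beam = 1365 × 0.7660 × 0.6514 = 681.10 W/m².

681 W/m²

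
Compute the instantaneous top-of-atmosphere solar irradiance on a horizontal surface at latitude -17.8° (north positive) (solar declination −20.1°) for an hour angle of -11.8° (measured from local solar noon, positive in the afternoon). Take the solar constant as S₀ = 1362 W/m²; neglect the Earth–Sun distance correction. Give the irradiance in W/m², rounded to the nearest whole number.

1335 W/m²

cos θ_z = sin φ sin δ + cos φ cos δ cos H = (-0.3057)(-0.3437) + (0.9521)(0.9391)(0.9789) = 0.9803.
Top-of-atmosphere irradiance = S₀ cos θ_z = 1362 × 0.9803 = 1335.17 W/m².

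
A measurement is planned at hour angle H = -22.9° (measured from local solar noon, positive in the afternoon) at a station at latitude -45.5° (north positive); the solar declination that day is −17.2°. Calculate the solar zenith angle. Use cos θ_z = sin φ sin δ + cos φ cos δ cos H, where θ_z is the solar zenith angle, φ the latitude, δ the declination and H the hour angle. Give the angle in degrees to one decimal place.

34.1°

With φ = -45.5°, δ = -17.2°, H = -22.90°: sin φ sin δ = 0.2109, cos φ cos δ cos H = 0.6168, so cos θ_z = 0.8277.
θ_z = arccos(0.8277) = 34.14°.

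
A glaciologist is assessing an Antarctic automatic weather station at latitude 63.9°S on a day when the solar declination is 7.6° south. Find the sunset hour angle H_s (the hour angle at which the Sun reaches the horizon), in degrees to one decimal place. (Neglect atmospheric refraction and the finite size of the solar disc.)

−tan φ tan δ = −(-2.0413)(-0.1334) = -0.2723; H_s = arccos(-0.2723) = 105.80°.

105.8°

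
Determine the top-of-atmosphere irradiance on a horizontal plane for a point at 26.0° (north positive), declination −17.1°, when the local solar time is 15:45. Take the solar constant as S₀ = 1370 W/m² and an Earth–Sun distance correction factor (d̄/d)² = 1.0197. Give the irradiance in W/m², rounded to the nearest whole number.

487 W/m²

Hour angle H = 15° × (15.75 − 12) = 56.25°.
With φ = 26.0°, δ = -17.1°, H = 56.25°: sin φ sin δ = -0.1289, cos φ cos δ cos H = 0.4773, so cos θ_z = 0.3484.
Top-of-atmosphere irradiance = S₀ (d̄/d)² cos θ_z = 1370 × 1.0197 × 0.3484 = 486.71 W/m².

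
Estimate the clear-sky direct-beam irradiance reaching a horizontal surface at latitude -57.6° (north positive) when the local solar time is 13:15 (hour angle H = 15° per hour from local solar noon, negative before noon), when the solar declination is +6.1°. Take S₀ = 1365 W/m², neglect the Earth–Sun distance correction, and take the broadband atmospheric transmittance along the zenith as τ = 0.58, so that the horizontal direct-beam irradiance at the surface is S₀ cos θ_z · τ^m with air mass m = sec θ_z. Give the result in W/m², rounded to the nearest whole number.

152 W/m²

Hour angle H = 15° × (13.25 − 12) = 18.75°.
With φ = -57.6°, δ = 6.1°, H = 18.75°: sin φ sin δ = -0.0897, cos φ cos δ cos H = 0.5045, so cos θ_z = 0.4148.
Air mass m = 1/cos θ_z = 1/0.4148 = 2.411; τ^m = 0.58^2.411 = 0.2689.
Surface direct beam = 1365 × 0.4148 × 0.2689 = 152.25 W/m².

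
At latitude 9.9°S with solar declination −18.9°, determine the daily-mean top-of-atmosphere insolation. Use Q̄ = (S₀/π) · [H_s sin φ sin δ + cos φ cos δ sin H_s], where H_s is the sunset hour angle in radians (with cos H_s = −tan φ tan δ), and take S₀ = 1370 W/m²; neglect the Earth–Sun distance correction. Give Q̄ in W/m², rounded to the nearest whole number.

−tan φ tan δ = −(-0.1745)(-0.3424) = -0.0597; H_s = arccos(-0.0597) = 93.42°. In radians, H_s = 1.6305.
H_s sin φ sin δ = 1.6305 × -0.1719 × -0.3239 = 0.0908.
cos φ cos δ sin H_s = 0.9851 × 0.9461 × 0.9982 = 0.9303.
Q̄ = (1370/π) × (0.0908 + 0.9303) = 436.08 × 1.0211 = 445.28 W/m².

445 W/m²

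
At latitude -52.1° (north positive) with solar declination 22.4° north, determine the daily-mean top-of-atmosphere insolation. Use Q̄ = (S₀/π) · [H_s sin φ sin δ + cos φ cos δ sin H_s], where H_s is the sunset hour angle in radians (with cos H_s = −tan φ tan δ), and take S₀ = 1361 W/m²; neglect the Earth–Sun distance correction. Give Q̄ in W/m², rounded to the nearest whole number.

cos H_s = −tan(-52.1°) · tan(22.4°) = 0.5295, so H_s = arccos(0.5295) = 58.03°. In radians, H_s = 1.0128.
H_s sin φ sin δ = 1.0128 × -0.7891 × 0.3811 = -0.3046.
cos φ cos δ sin H_s = 0.6143 × 0.9245 × 0.8483 = 0.4818.
Q̄ = (1361/π) × (-0.3046 + 0.4818) = 433.22 × 0.1772 = 76.77 W/m².

77 W/m²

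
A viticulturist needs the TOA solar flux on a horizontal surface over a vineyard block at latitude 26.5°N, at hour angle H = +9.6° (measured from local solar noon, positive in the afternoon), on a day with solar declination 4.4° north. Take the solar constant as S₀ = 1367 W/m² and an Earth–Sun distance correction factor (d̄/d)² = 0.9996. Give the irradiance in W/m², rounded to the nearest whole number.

With φ = 26.5°, δ = 4.4°, H = 9.60°: sin φ sin δ = 0.0342, cos φ cos δ cos H = 0.8798, so cos θ_z = 0.9140.
Top-of-atmosphere irradiance = S₀ (d̄/d)² cos θ_z = 1367 × 0.9996 × 0.9140 = 1248.94 W/m².

1249 W/m²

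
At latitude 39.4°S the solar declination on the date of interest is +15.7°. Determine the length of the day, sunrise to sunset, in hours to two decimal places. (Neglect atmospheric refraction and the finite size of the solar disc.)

10.22 hours

The sunset hour angle satisfies cos H_s = −tan φ tan δ = 0.2309, giving H_s = 76.65°.
Day length = 2 H_s / 15° h⁻¹ = 153.30° / 15 = 10.220 h.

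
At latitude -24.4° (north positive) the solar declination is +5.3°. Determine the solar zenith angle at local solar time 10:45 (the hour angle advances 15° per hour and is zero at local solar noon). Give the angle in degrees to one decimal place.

Hour angle H = 15° × (10.75 − 12) = -18.75°.
cos θ_z = sin φ sin δ + cos φ cos δ cos H = (-0.4131)(0.0924) + (0.9107)(0.9957)(0.9469) = 0.8205.
θ_z = arccos(0.8205) = 34.87°.

34.9°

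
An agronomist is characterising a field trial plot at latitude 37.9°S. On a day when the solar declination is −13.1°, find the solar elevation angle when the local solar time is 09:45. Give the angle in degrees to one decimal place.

Hour angle H = 15° × (9.75 − 12) = -33.75°.
cos θ_z = sin(-37.9°) sin(-13.1°) + cos(-37.9°) cos(-13.1°) cos(-33.75°) = 0.1392 + 0.6390 = 0.7782.
θ_z = arccos(0.7782) = 38.90°, so the elevation is 90° − 38.90° = 51.10°.

51.1°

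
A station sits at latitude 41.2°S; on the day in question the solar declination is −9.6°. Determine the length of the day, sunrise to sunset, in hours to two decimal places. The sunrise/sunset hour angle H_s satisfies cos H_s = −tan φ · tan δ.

The sunset hour angle satisfies cos H_s = −tan φ tan δ = -0.1481, giving H_s = 98.52°.
Day length = 2 H_s / 15° h⁻¹ = 197.04° / 15 = 13.136 h.

13.14 hours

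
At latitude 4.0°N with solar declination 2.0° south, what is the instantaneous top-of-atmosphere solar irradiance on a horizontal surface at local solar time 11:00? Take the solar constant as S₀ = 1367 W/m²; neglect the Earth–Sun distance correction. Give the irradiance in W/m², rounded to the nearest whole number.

1313 W/m²

Hour angle H = 15° × (11 − 12) = -15.00°.
With φ = 4.0°, δ = -2.0°, H = -15.00°: sin φ sin δ = -0.0024, cos φ cos δ cos H = 0.9630, so cos θ_z = 0.9606.
Top-of-atmosphere irradiance = S₀ cos θ_z = 1367 × 0.9606 = 1313.14 W/m².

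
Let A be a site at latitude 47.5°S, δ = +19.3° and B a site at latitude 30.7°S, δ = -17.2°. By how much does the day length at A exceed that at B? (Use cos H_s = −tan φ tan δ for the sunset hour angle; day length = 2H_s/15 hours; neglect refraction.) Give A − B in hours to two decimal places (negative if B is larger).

-4.41 h

A: H_s = arccos(−tan -47.5° · tan 19.3°) = 67.53°, so 2H_s/15 = 9.0040 h.
B: H_s = arccos(−tan -30.7° · tan -17.2°) = 100.59°, so 2H_s/15 = 13.4120 h.
A − B = 9.0040 − 13.4120 = -4.4080 h.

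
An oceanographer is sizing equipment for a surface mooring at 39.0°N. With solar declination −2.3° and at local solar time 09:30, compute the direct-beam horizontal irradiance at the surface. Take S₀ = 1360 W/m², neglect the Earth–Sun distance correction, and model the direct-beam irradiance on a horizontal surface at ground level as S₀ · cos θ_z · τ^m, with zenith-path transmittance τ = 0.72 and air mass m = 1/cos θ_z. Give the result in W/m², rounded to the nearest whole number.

461 W/m²

Hour angle H = 15° × (9.5 − 12) = -37.50°.
cos θ_z = sin φ sin δ + cos φ cos δ cos H = (0.6293)(-0.0401) + (0.7771)(0.9992)(0.7934) = 0.5908.
Air mass m = 1/cos θ_z = 1/0.5908 = 1.693; τ^m = 0.72^1.693 = 0.5734.
Surface direct beam = 1360 × 0.5908 × 0.5734 = 460.72 W/m².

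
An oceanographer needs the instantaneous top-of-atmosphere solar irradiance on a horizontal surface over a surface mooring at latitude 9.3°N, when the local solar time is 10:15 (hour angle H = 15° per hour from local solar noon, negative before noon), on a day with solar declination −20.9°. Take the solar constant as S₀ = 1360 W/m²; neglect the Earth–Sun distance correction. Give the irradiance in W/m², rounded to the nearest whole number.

1046 W/m²

Hour angle H = 15° × (10.25 − 12) = -26.25°.
cos θ_z = sin φ sin δ + cos φ cos δ cos H = (0.1616)(-0.3567) + (0.9869)(0.9342)(0.8969) = 0.7693.
Top-of-atmosphere irradiance = S₀ cos θ_z = 1360 × 0.7693 = 1046.25 W/m².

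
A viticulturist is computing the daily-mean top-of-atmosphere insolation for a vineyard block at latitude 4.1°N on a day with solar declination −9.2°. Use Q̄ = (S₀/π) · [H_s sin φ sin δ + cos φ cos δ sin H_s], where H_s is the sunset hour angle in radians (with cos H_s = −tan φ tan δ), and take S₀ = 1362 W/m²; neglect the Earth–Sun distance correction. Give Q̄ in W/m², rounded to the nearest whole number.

cos H_s = −tan(4.1°) · tan(-9.2°) = 0.0116, so H_s = arccos(0.0116) = 89.34°. In radians, H_s = 1.5593.
H_s sin φ sin δ = 1.5593 × 0.0715 × -0.1599 = -0.0178.
cos φ cos δ sin H_s = 0.9974 × 0.9871 × 0.9999 = 0.9844.
Q̄ = (1362/π) × (-0.0178 + 0.9844) = 433.54 × 0.9666 = 419.06 W/m².

419 W/m²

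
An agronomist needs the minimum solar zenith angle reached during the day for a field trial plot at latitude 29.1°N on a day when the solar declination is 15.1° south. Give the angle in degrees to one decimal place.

At local solar noon the hour angle is zero, so the zenith angle is |φ − δ| = |29.1° − (-15.1°)| = 44.2°.

44.2°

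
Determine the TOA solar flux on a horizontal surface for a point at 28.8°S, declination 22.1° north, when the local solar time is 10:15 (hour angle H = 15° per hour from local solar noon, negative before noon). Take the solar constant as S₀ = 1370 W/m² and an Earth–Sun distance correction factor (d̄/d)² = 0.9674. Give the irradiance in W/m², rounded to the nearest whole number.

725 W/m²

Hour angle H = 15° × (10.25 − 12) = -26.25°.
cos θ_z = sin φ sin δ + cos φ cos δ cos H = (-0.4818)(0.3762) + (0.8763)(0.9265)(0.8969) = 0.5469.
Top-of-atmosphere irradiance = S₀ (d̄/d)² cos θ_z = 1370 × 0.9674 × 0.5469 = 724.83 W/m².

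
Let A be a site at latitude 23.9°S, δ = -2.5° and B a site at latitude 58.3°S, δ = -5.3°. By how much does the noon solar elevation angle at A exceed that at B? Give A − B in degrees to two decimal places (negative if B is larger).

A: 90° − |-23.9 − (-2.5)| = 68.60°.
B: 90° − |-58.3 − (-5.3)| = 37.00°.
A − B = 68.60 − 37.00 = 31.60°.

+31.60°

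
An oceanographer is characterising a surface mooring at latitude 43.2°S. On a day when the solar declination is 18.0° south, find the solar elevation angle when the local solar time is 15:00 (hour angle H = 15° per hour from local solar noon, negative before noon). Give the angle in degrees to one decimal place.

Hour angle H = 15° × (15 − 12) = 45.00°.
With φ = -43.2°, δ = -18.0°, H = 45.00°: sin φ sin δ = 0.2115, cos φ cos δ cos H = 0.4902, so cos θ_z = 0.7017.
θ_z = arccos(0.7017) = 45.44°, so the elevation is 90° − 45.44° = 44.56°.

44.6°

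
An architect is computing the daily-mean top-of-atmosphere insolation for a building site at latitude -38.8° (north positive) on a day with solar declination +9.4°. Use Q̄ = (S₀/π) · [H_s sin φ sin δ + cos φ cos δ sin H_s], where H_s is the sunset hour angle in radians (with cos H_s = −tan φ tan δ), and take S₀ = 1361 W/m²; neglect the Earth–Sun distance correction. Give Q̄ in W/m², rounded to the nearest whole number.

266 W/m²

cos H_s = −tan(-38.8°) · tan(9.4°) = 0.1331, so H_s = arccos(0.1331) = 82.35°. In radians, H_s = 1.4373.
H_s sin φ sin δ = 1.4373 × -0.6266 × 0.1633 = -0.1471.
cos φ cos δ sin H_s = 0.7793 × 0.9866 × 0.9911 = 0.7620.
Q̄ = (1361/π) × (-0.1471 + 0.7620) = 433.22 × 0.6149 = 266.39 W/m².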